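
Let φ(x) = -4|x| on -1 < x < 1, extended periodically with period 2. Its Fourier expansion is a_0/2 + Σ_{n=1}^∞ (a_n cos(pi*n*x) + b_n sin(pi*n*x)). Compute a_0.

-4

a_0 = ∫_{-1}^{1} φ(x) dx = -4.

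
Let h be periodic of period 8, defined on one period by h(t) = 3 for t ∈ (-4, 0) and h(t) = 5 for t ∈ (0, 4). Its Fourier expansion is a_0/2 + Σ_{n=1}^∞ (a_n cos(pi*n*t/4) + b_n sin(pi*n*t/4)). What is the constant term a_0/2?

a_0 = 1/4 ∫_{-4}^{4} h(t) dt = 1/4 · (32) = 8.
So the constant term a_0/2 = 4.

4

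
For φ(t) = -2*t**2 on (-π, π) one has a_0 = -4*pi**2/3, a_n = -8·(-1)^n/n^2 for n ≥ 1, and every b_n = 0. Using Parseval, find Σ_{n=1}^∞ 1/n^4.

Parseval: a_0^2/2 + Σ a_n^2 = (1/π) ∫_{-π}^{π} φ(t)^2 dt = 8*pi**4/5.
Subtract a_0^2/2 = 8*pi**4/9: Σ a_n^2 = 32*pi**4/45.
Since a_n^2 = 64/n^4, Σ 1/n^4 = pi**4/90.

pi**4/90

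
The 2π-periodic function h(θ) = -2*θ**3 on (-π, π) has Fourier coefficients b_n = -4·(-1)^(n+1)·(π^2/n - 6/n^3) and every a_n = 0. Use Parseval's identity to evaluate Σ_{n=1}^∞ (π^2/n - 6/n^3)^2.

Parseval: Σ b_n^2 = (1/π) ∫_{-π}^{π} h(θ)^2 dθ = 8*pi**6/7.
b_n^2 = 16·(π^2/n - 6/n^3)^2, so the sum equals (8*pi**6/7)/16 = pi**6/14.

pi**6/14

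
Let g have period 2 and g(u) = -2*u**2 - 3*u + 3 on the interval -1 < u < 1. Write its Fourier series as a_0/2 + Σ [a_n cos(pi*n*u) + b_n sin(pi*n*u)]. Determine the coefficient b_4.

b_4 = ∫_{-1}^{1} g(u) sin(4*pi*u) du.
Integrating by parts twice (tabular method), an antiderivative of (-2*u**2 - 3*u + 3) sin(4*pi*u) is u**2*cos(4*pi*u)/(2*pi) - u*sin(4*pi*u)/(4*pi**2) + 3*u*cos(4*pi*u)/(4*pi) - 3*sin(4*pi*u)/(16*pi**2) - 3*cos(4*pi*u)/(4*pi) - cos(4*pi*u)/(16*pi**3); evaluating from -1 to 1: ∫_{-1}^{1} (-2*u**2 - 3*u + 3) sin(4*pi*u) du = ((-1 + 8*pi**2)/(16*pi**3)) - ((-pi**2 - 1/16)/pi**3) = 3/(2*pi).
Hence b_4 = 3/(2*pi).

3/(2*pi)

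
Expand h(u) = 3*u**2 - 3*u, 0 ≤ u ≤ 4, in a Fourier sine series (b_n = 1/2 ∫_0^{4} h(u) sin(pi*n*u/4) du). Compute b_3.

b_3 = 1/2 ∫_0^{4} (3*u**2 - 3*u) sin(3*pi*u/4) du.
Integrating by parts twice (tabular method), an antiderivative of (3*u**2 - 3*u) sin(3*pi*u/4) is -4*u**2*cos(3*pi*u/4)/pi + 32*u*sin(3*pi*u/4)/(3*pi**2) + 4*u*cos(3*pi*u/4)/pi - 16*sin(3*pi*u/4)/(3*pi**2) + 128*cos(3*pi*u/4)/(9*pi**3); evaluating from 0 to 4: ∫_{0}^{4} (3*u**2 - 3*u) sin(3*pi*u/4) du = (-128/(9*pi**3) + 48/pi) - (128/(9*pi**3)) = -256/(9*pi**3) + 48/pi.
Hence b_3 = (1/2)·(-256/(9*pi**3) + 48/pi) = -128/(9*pi**3) + 24/pi.

-128/(9*pi**3) + 24/pi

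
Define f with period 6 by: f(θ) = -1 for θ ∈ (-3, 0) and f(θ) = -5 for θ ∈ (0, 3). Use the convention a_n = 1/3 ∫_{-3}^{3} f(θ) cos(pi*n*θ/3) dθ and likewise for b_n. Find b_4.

b_4 = 1/3 ∫_{-3}^{3} f(θ) sin(4*pi*θ/3) dθ.
Split the integral at the breakpoints.
Directly, an antiderivative of (-1) sin(4*pi*θ/3) is 3*cos(4*pi*θ/3)/(4*pi); evaluating from -3 to 0: ∫_{-3}^{0} (-1) sin(4*pi*θ/3) dθ = (3/(4*pi)) - (3/(4*pi)) = 0.
Directly, an antiderivative of (-5) sin(4*pi*θ/3) is 15*cos(4*pi*θ/3)/(4*pi); evaluating from 0 to 3: ∫_{0}^{3} (-5) sin(4*pi*θ/3) dθ = (15/(4*pi)) - (15/(4*pi)) = 0.
Summing the pieces and multiplying by (1/3) gives b_4 = 0.

0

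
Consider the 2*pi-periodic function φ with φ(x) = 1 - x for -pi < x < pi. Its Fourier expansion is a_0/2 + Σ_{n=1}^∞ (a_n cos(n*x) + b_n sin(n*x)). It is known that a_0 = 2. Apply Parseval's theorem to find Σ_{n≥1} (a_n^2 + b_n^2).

Parseval: a_0^2/2 + Σ_{n≥1} (a_n^2+b_n^2) = 1/pi ∫_{-pi}^{pi} φ(x)^2 dx = 2 + 2*pi**2/3.
Subtract a_0^2/2 = 2: Σ (a_n^2+b_n^2) = 2*pi**2/3.

2*pi**2/3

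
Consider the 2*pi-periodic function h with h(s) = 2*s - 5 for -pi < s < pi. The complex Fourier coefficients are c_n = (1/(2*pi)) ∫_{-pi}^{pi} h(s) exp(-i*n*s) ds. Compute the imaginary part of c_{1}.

-2

Since h is real-valued, Im(c_{1}) = -(1/(2*pi)) ∫_{-pi}^{pi} h(s) sin(s) ds = -b_{1}/2.
Integrating by parts (boundary term plus one more integral), an antiderivative of (2*s - 5) sin(s) is -2*s*cos(s) + 2*sin(s) + 5*cos(s); evaluating from -pi to pi: ∫_{-pi}^{pi} (2*s - 5) sin(s) ds = (-5 + 2*pi) - (-2*pi - 5) = 4*pi.
Hence Im(c_{1}) = (-1/(2*pi))·(4*pi) = -2.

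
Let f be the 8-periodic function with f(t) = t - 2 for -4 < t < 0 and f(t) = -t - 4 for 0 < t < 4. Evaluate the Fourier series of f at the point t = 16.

-3

t = 16 differs from t = 0 by 2 full period(s), and the series is 8-periodic.
At t = 0 the one-sided limits are f(0^-) = -2 and f(0^+) = -4.
By Dirichlet's theorem the series converges to their average, [(-2) + (-4)]/2 = -3.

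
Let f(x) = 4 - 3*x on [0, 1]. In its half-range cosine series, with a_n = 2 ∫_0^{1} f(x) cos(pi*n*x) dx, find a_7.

12/(49*pi**2)

a_7 = 2 ∫_0^{1} (4 - 3*x) cos(7*pi*x) dx.
Integrating by parts (boundary term plus one more integral), an antiderivative of (4 - 3*x) cos(7*pi*x) is -3*x*sin(7*pi*x)/(7*pi) + 4*sin(7*pi*x)/(7*pi) - 3*cos(7*pi*x)/(49*pi**2); evaluating from 0 to 1: ∫_{0}^{1} (4 - 3*x) cos(7*pi*x) dx = (3/(49*pi**2)) - (-3/(49*pi**2)) = 6/(49*pi**2).
Hence a_7 = 2·(6/(49*pi**2)) = 12/(49*pi**2).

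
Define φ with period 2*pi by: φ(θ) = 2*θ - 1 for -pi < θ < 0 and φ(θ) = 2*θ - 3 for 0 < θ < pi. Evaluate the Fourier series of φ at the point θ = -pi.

At θ = -pi the one-sided limits are φ(-pi^-) = -3 + 2*pi and φ(-pi^+) = -2*pi - 1.
By Dirichlet's theorem the series converges to their average, [(-3 + 2*pi) + (-2*pi - 1)]/2 = -2.

-2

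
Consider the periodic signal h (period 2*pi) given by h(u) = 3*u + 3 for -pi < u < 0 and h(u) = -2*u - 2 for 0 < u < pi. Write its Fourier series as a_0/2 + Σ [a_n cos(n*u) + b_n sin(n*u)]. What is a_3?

10/(9*pi)

a_3 = 1/pi ∫_{-pi}^{pi} h(u) cos(3*u) du.
Split the integral at the breakpoints.
Integrating by parts (boundary term plus one more integral), an antiderivative of (3*u + 3) cos(3*u) is u*sin(3*u) + sin(3*u) + cos(3*u)/3; evaluating from -pi to 0: ∫_{-pi}^{0} (3*u + 3) cos(3*u) du = (1/3) - (-1/3) = 2/3.
Integrating by parts (boundary term plus one more integral), an antiderivative of (-2*u - 2) cos(3*u) is -2*u*sin(3*u)/3 - 2*sin(3*u)/3 - 2*cos(3*u)/9; evaluating from 0 to pi: ∫_{0}^{pi} (-2*u - 2) cos(3*u) du = (2/9) - (-2/9) = 4/9.
Summing the pieces and multiplying by (1/pi) gives a_3 = 10/(9*pi).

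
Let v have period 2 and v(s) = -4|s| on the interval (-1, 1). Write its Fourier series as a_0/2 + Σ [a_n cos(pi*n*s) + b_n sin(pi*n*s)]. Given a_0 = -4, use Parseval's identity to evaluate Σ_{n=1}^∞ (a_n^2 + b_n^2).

8/3

Parseval: a_0^2/2 + Σ_{n≥1} (a_n^2+b_n^2) = ∫_{-1}^{1} v(s)^2 ds = 32/3.
Subtract a_0^2/2 = 8: Σ (a_n^2+b_n^2) = 8/3.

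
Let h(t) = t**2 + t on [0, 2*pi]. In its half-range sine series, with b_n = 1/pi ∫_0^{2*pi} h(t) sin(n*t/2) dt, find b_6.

-4*pi/3 - 2/3

b_6 = 1/pi ∫_0^{2*pi} (t**2 + t) sin(3*t) dt.
Integrating by parts twice (tabular method), an antiderivative of (t**2 + t) sin(3*t) is -t**2*cos(3*t)/3 + 2*t*sin(3*t)/9 - t*cos(3*t)/3 + sin(3*t)/9 + 2*cos(3*t)/27; evaluating from 0 to 2*pi: ∫_{0}^{2*pi} (t**2 + t) sin(3*t) dt = (-4*pi**2/3 - 2*pi/3 + 2/27) - (2/27) = -2*pi*(1 + 2*pi)/3.
Hence b_6 = (1/pi)·(-2*pi*(1 + 2*pi)/3) = -4*pi/3 - 2/3.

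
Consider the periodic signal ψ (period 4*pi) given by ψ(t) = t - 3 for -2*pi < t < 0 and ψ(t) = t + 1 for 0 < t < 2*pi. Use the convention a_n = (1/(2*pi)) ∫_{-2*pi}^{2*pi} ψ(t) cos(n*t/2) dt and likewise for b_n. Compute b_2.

b_2 = (1/(2*pi)) ∫_{-2*pi}^{2*pi} ψ(t) sin(t) dt.
Split the integral at the breakpoints.
Integrating by parts (boundary term plus one more integral), an antiderivative of (t - 3) sin(t) is -t*cos(t) + sin(t) + 3*cos(t); evaluating from -2*pi to 0: ∫_{-2*pi}^{0} (t - 3) sin(t) dt = (3) - (3 + 2*pi) = -2*pi.
Integrating by parts (boundary term plus one more integral), an antiderivative of (t + 1) sin(t) is -t*cos(t) + sin(t) - cos(t); evaluating from 0 to 2*pi: ∫_{0}^{2*pi} (t + 1) sin(t) dt = (-2*pi - 1) - (-1) = -2*pi.
Summing the pieces and multiplying by (1/(2*pi)) gives b_2 = -2.

-2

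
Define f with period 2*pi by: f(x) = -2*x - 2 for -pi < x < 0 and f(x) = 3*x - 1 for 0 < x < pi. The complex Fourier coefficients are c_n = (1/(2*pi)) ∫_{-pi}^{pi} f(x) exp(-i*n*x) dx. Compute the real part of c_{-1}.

-5/pi

Since f is real-valued, Re(c_{-1}) = (1/(2*pi)) ∫_{-pi}^{pi} f(x) cos(-x) dx = a_{1}/2.
Split the integral at the breakpoints.
Integrating by parts (boundary term plus one more integral), an antiderivative of (-2*x - 2) cos(-x) is -2*x*sin(x) - 2*sin(x) - 2*cos(x); evaluating from -pi to 0: ∫_{-pi}^{0} (-2*x - 2) cos(-x) dx = (-2) - (2) = -4.
Integrating by parts (boundary term plus one more integral), an antiderivative of (3*x - 1) cos(-x) is 3*x*sin(x) - sin(x) + 3*cos(x); evaluating from 0 to pi: ∫_{0}^{pi} (3*x - 1) cos(-x) dx = (-3) - (3) = -6.
So ∫_{-pi}^{pi} f(x) cos(-x) dx = -10.
Hence Re(c_{-1}) = (1/(2*pi))·(-10) = -5/pi.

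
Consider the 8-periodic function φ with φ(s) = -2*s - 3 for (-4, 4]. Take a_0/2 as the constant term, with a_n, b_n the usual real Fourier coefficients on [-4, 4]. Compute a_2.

a_2 = 1/4 ∫_{-4}^{4} φ(s) cos(pi*s/2) ds.
Integrating by parts (boundary term plus one more integral), an antiderivative of (-2*s - 3) cos(pi*s/2) is -4*s*sin(pi*s/2)/pi - 6*sin(pi*s/2)/pi - 8*cos(pi*s/2)/pi**2; evaluating from -4 to 4: ∫_{-4}^{4} (-2*s - 3) cos(pi*s/2) ds = (-8/pi**2) - (-8/pi**2) = 0.
Hence a_2 = (1/4)·(0) = 0.

0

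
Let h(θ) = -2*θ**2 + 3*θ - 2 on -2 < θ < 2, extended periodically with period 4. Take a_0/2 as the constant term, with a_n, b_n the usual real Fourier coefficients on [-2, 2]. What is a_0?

a_0 = 1/2 ∫_{-2}^{2} h(θ) dθ = 1/2 · (-56/3) = -28/3.

-28/3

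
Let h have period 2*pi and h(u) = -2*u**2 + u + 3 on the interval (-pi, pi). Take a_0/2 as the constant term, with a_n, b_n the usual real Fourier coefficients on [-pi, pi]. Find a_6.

-2/9

a_6 = 1/pi ∫_{-pi}^{pi} h(u) cos(6*u) du.
Integrating by parts twice (tabular method), an antiderivative of (-2*u**2 + u + 3) cos(6*u) is -u**2*sin(6*u)/3 + u*sin(6*u)/6 - u*cos(6*u)/9 + 14*sin(6*u)/27 + cos(6*u)/36; evaluating from -pi to pi: ∫_{-pi}^{pi} (-2*u**2 + u + 3) cos(6*u) du = (1/36 - pi/9) - (1/36 + pi/9) = -2*pi/9.
Hence a_6 = (1/pi)·(-2*pi/9) = -2/9.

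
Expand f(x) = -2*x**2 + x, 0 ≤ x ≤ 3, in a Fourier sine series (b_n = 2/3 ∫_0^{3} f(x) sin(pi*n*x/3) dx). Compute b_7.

b_7 = 2/3 ∫_0^{3} (-2*x**2 + x) sin(7*pi*x/3) dx.
Integrating by parts twice (tabular method), an antiderivative of (-2*x**2 + x) sin(7*pi*x/3) is 6*x**2*cos(7*pi*x/3)/(7*pi) - 36*x*sin(7*pi*x/3)/(49*pi**2) - 3*x*cos(7*pi*x/3)/(7*pi) + 9*sin(7*pi*x/3)/(49*pi**2) - 108*cos(7*pi*x/3)/(343*pi**3); evaluating from 0 to 3: ∫_{0}^{3} (-2*x**2 + x) sin(7*pi*x/3) dx = (9*(12 - 245*pi**2)/(343*pi**3)) - (-108/(343*pi**3)) = 9*(24 - 245*pi**2)/(343*pi**3).
Hence b_7 = (2/3)·(9*(24 - 245*pi**2)/(343*pi**3)) = 6*(24 - 245*pi**2)/(343*pi**3).

6*(24 - 245*pi**2)/(343*pi**3)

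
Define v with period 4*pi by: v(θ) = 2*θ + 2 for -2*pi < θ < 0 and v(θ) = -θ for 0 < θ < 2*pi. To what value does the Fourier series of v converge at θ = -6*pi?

θ = -6*pi differs from θ = 2*pi by -2 full period(s), and the series is 4*pi-periodic.
At θ = 2*pi the one-sided limits are v(2*pi^-) = -2*pi and v(2*pi^+) = 2 - 4*pi.
By Dirichlet's theorem the series converges to their average, [(-2*pi) + (2 - 4*pi)]/2 = 1 - 3*pi.

1 - 3*pi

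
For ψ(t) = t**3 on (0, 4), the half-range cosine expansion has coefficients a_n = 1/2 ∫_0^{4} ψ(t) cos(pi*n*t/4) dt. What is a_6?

a_6 = 1/2 ∫_0^{4} (t**3) cos(3*pi*t/2) dt.
Integrating by parts three times (tabular method), an antiderivative of (t**3) cos(3*pi*t/2) is 2*t**3*sin(3*pi*t/2)/(3*pi) + 4*t**2*cos(3*pi*t/2)/(3*pi**2) - 16*t*sin(3*pi*t/2)/(9*pi**3) - 32*cos(3*pi*t/2)/(27*pi**4); evaluating from 0 to 4: ∫_{0}^{4} (t**3) cos(3*pi*t/2) dt = (32*(-1 + 18*pi**2)/(27*pi**4)) - (-32/(27*pi**4)) = 64/(3*pi**2).
Hence a_6 = (1/2)·(64/(3*pi**2)) = 32/(3*pi**2).

32/(3*pi**2)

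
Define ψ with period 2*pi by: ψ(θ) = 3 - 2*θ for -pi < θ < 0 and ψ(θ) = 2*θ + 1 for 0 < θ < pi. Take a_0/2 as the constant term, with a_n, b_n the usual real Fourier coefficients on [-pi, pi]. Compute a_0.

a_0 = 1/pi ∫_{-pi}^{pi} ψ(θ) dθ = 1/pi · (2*pi*(2 + pi)) = 4 + 2*pi.

4 + 2*pi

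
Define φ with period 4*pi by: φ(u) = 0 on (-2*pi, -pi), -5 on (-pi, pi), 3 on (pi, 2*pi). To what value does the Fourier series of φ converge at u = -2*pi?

3/2

At u = -2*pi the one-sided limits are φ(-2*pi^-) = 3 and φ(-2*pi^+) = 0.
By Dirichlet's theorem the series converges to their average, [(3) + (0)]/2 = 3/2.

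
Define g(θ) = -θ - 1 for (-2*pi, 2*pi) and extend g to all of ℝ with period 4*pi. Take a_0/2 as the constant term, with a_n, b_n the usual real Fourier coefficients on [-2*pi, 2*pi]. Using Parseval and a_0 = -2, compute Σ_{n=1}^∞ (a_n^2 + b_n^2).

Parseval: a_0^2/2 + Σ_{n≥1} (a_n^2+b_n^2) = (1/(2*pi)) ∫_{-2*pi}^{2*pi} g(θ)^2 dθ = 2 + 8*pi**2/3.
Subtract a_0^2/2 = 2: Σ (a_n^2+b_n^2) = 8*pi**2/3.

8*pi**2/3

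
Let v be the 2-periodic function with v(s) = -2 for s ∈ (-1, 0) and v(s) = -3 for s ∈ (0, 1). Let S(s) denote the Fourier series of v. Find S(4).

-5/2

s = 4 differs from s = 0 by 2 full period(s), and the series is 2-periodic.
At s = 0 the one-sided limits are v(0^-) = -2 and v(0^+) = -3.
By Dirichlet's theorem the series converges to their average, [(-2) + (-3)]/2 = -5/2.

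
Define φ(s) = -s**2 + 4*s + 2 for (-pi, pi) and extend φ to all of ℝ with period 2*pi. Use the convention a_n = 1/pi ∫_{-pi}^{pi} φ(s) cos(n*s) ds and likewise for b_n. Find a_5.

a_5 = 1/pi ∫_{-pi}^{pi} φ(s) cos(5*s) ds.
Integrating by parts twice (tabular method), an antiderivative of (-s**2 + 4*s + 2) cos(5*s) is -s**2*sin(5*s)/5 + 4*s*sin(5*s)/5 - 2*s*cos(5*s)/25 + 52*sin(5*s)/125 + 4*cos(5*s)/25; evaluating from -pi to pi: ∫_{-pi}^{pi} (-s**2 + 4*s + 2) cos(5*s) ds = (-4/25 + 2*pi/25) - (-2*pi/25 - 4/25) = 4*pi/25.
Hence a_5 = (1/pi)·(4*pi/25) = 4/25.

4/25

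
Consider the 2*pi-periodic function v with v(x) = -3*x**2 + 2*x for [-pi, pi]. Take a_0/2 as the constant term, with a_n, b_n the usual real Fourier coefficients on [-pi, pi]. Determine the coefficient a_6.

a_6 = 1/pi ∫_{-pi}^{pi} v(x) cos(6*x) dx.
Integrating by parts twice (tabular method), an antiderivative of (-3*x**2 + 2*x) cos(6*x) is -x**2*sin(6*x)/2 + x*sin(6*x)/3 - x*cos(6*x)/6 + sin(6*x)/36 + cos(6*x)/18; evaluating from -pi to pi: ∫_{-pi}^{pi} (-3*x**2 + 2*x) cos(6*x) dx = (1/18 - pi/6) - (1/18 + pi/6) = -pi/3.
Hence a_6 = (1/pi)·(-pi/3) = -1/3.

-1/3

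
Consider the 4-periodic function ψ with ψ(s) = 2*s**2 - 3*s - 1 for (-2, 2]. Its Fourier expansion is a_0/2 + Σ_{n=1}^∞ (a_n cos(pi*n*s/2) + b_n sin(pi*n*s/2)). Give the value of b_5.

b_5 = 1/2 ∫_{-2}^{2} ψ(s) sin(5*pi*s/2) ds.
Integrating by parts twice (tabular method), an antiderivative of (2*s**2 - 3*s - 1) sin(5*pi*s/2) is -4*s**2*cos(5*pi*s/2)/(5*pi) + 16*s*sin(5*pi*s/2)/(25*pi**2) + 6*s*cos(5*pi*s/2)/(5*pi) - 12*sin(5*pi*s/2)/(25*pi**2) + 32*cos(5*pi*s/2)/(125*pi**3) + 2*cos(5*pi*s/2)/(5*pi); evaluating from -2 to 2: ∫_{-2}^{2} (2*s**2 - 3*s - 1) sin(5*pi*s/2) ds = (2*(-16 + 25*pi**2)/(125*pi**3)) - (2*(-16 + 325*pi**2)/(125*pi**3)) = -24/(5*pi).
Hence b_5 = (1/2)·(-24/(5*pi)) = -12/(5*pi).

-12/(5*pi)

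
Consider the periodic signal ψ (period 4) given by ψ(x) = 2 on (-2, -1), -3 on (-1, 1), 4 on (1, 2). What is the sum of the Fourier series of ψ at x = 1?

At x = 1 the one-sided limits are ψ(1^-) = -3 and ψ(1^+) = 4.
By Dirichlet's theorem the series converges to their average, [(-3) + (4)]/2 = 1/2.

1/2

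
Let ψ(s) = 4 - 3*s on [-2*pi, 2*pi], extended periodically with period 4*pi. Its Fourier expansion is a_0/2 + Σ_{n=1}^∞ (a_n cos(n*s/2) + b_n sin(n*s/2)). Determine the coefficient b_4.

3

b_4 = (1/(2*pi)) ∫_{-2*pi}^{2*pi} ψ(s) sin(2*s) ds.
Integrating by parts (boundary term plus one more integral), an antiderivative of (4 - 3*s) sin(2*s) is 3*s*cos(2*s)/2 - 3*sin(2*s)/4 - 2*cos(2*s); evaluating from -2*pi to 2*pi: ∫_{-2*pi}^{2*pi} (4 - 3*s) sin(2*s) ds = (-2 + 3*pi) - (-3*pi - 2) = 6*pi.
Hence b_4 = (1/(2*pi))·(6*pi) = 3.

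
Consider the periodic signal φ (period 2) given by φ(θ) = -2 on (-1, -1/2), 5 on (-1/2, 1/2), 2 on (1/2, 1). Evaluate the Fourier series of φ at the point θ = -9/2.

3/2

θ = -9/2 differs from θ = -1/2 by -2 full period(s), and the series is 2-periodic.
At θ = -1/2 the one-sided limits are φ(-1/2^-) = -2 and φ(-1/2^+) = 5.
By Dirichlet's theorem the series converges to their average, [(-2) + (5)]/2 = 3/2.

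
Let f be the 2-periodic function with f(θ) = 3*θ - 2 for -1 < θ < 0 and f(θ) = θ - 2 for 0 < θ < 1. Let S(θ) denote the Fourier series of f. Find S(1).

-3

At θ = 1 the one-sided limits are f(1^-) = -1 and f(1^+) = -5.
By Dirichlet's theorem the series converges to their average, [(-1) + (-5)]/2 = -3.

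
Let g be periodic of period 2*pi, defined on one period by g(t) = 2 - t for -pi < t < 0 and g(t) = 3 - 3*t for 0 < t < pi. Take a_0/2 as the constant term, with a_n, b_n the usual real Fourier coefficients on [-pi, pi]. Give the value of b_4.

1

b_4 = 1/pi ∫_{-pi}^{pi} g(t) sin(4*t) dt.
Split the integral at the breakpoints.
Integrating by parts (boundary term plus one more integral), an antiderivative of (2 - t) sin(4*t) is t*cos(4*t)/4 - sin(4*t)/16 - cos(4*t)/2; evaluating from -pi to 0: ∫_{-pi}^{0} (2 - t) sin(4*t) dt = (-1/2) - (-pi/4 - 1/2) = pi/4.
Integrating by parts (boundary term plus one more integral), an antiderivative of (3 - 3*t) sin(4*t) is 3*t*cos(4*t)/4 - 3*sin(4*t)/16 - 3*cos(4*t)/4; evaluating from 0 to pi: ∫_{0}^{pi} (3 - 3*t) sin(4*t) dt = (-3/4 + 3*pi/4) - (-3/4) = 3*pi/4.
Summing the pieces and multiplying by (1/pi) gives b_4 = 1.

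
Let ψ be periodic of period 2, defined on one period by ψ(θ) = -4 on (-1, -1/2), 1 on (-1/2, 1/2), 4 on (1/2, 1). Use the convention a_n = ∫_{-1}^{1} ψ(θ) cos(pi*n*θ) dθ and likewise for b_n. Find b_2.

b_2 = ∫_{-1}^{1} ψ(θ) sin(2*pi*θ) dθ.
Split the integral at the breakpoints.
Directly, an antiderivative of (-4) sin(2*pi*θ) is 2*cos(2*pi*θ)/pi; evaluating from -1 to -1/2: ∫_{-1}^{-1/2} (-4) sin(2*pi*θ) dθ = (-2/pi) - (2/pi) = -4/pi.
Directly, an antiderivative of (1) sin(2*pi*θ) is -cos(2*pi*θ)/(2*pi); evaluating from -1/2 to 1/2: ∫_{-1/2}^{1/2} (1) sin(2*pi*θ) dθ = (1/(2*pi)) - (1/(2*pi)) = 0.
Directly, an antiderivative of (4) sin(2*pi*θ) is -2*cos(2*pi*θ)/pi; evaluating from 1/2 to 1: ∫_{1/2}^{1} (4) sin(2*pi*θ) dθ = (-2/pi) - (2/pi) = -4/pi.
Summing the pieces gives b_2 = -8/pi.

-8/pi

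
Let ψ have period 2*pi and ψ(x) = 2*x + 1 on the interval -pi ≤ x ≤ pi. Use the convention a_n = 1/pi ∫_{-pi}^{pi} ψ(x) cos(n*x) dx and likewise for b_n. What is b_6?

b_6 = 1/pi ∫_{-pi}^{pi} ψ(x) sin(6*x) dx.
Integrating by parts (boundary term plus one more integral), an antiderivative of (2*x + 1) sin(6*x) is -x*cos(6*x)/3 + sin(6*x)/18 - cos(6*x)/6; evaluating from -pi to pi: ∫_{-pi}^{pi} (2*x + 1) sin(6*x) dx = (-pi/3 - 1/6) - (-1/6 + pi/3) = -2*pi/3.
Hence b_6 = (1/pi)·(-2*pi/3) = -2/3.

-2/3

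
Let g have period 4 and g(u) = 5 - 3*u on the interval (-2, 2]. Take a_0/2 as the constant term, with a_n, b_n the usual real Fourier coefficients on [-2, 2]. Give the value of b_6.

2/pi

b_6 = 1/2 ∫_{-2}^{2} g(u) sin(3*pi*u) du.
Integrating by parts (boundary term plus one more integral), an antiderivative of (5 - 3*u) sin(3*pi*u) is u*cos(3*pi*u)/pi - sin(3*pi*u)/(3*pi**2) - 5*cos(3*pi*u)/(3*pi); evaluating from -2 to 2: ∫_{-2}^{2} (5 - 3*u) sin(3*pi*u) du = (1/(3*pi)) - (-11/(3*pi)) = 4/pi.
Hence b_6 = (1/2)·(4/pi) = 2/pi.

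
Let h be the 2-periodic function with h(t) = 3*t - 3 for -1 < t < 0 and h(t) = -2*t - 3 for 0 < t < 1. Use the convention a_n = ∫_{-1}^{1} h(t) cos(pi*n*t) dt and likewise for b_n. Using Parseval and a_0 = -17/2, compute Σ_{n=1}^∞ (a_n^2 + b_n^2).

Parseval: a_0^2/2 + Σ_{n≥1} (a_n^2+b_n^2) = ∫_{-1}^{1} h(t)^2 dt = 112/3.
Subtract a_0^2/2 = 289/8: Σ (a_n^2+b_n^2) = 29/24.

29/24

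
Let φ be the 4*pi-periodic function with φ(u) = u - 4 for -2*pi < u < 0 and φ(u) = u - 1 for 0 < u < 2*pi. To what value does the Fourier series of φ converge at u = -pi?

φ is continuous at u = -pi with value -4 - pi, so the series converges to -4 - pi there.

-4 - pi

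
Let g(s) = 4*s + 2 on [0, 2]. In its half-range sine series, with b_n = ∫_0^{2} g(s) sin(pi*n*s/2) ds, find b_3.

8/pi

b_3 = ∫_0^{2} (4*s + 2) sin(3*pi*s/2) ds.
Integrating by parts (boundary term plus one more integral), an antiderivative of (4*s + 2) sin(3*pi*s/2) is -8*s*cos(3*pi*s/2)/(3*pi) + 16*sin(3*pi*s/2)/(9*pi**2) - 4*cos(3*pi*s/2)/(3*pi); evaluating from 0 to 2: ∫_{0}^{2} (4*s + 2) sin(3*pi*s/2) ds = (20/(3*pi)) - (-4/(3*pi)) = 8/pi.
Hence b_3 = 8/pi.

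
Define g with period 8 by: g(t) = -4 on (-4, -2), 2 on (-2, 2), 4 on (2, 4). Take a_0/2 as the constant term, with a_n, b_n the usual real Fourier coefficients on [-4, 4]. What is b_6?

-8/(3*pi)

b_6 = 1/4 ∫_{-4}^{4} g(t) sin(3*pi*t/2) dt.
Split the integral at the breakpoints.
Directly, an antiderivative of (-4) sin(3*pi*t/2) is 8*cos(3*pi*t/2)/(3*pi); evaluating from -4 to -2: ∫_{-4}^{-2} (-4) sin(3*pi*t/2) dt = (-8/(3*pi)) - (8/(3*pi)) = -16/(3*pi).
Directly, an antiderivative of (2) sin(3*pi*t/2) is -4*cos(3*pi*t/2)/(3*pi); evaluating from -2 to 2: ∫_{-2}^{2} (2) sin(3*pi*t/2) dt = (4/(3*pi)) - (4/(3*pi)) = 0.
Directly, an antiderivative of (4) sin(3*pi*t/2) is -8*cos(3*pi*t/2)/(3*pi); evaluating from 2 to 4: ∫_{2}^{4} (4) sin(3*pi*t/2) dt = (-8/(3*pi)) - (8/(3*pi)) = -16/(3*pi).
Summing the pieces and multiplying by (1/4) gives b_6 = -8/(3*pi).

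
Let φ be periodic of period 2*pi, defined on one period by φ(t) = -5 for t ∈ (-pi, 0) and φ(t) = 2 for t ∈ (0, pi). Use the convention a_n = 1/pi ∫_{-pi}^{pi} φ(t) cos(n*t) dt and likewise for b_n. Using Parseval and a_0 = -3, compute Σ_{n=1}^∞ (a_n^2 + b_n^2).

49/2

Parseval: a_0^2/2 + Σ_{n≥1} (a_n^2+b_n^2) = 1/pi ∫_{-pi}^{pi} φ(t)^2 dt = 29.
Subtract a_0^2/2 = 9/2: Σ (a_n^2+b_n^2) = 49/2.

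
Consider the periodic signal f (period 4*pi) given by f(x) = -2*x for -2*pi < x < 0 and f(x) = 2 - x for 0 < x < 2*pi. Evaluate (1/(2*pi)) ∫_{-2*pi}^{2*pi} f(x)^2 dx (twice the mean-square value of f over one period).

-4*pi + 4 + 20*pi**2/3

(1/(2*pi)) ∫_{-2*pi}^{2*pi} f(x)^2 dx = (1/(2*pi)) · (8*pi*(-3*pi + 3 + 5*pi**2)/3) = -4*pi + 4 + 20*pi**2/3.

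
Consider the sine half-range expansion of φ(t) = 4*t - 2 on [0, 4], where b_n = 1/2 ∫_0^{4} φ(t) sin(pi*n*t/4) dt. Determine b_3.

8/pi

b_3 = 1/2 ∫_0^{4} (4*t - 2) sin(3*pi*t/4) dt.
Integrating by parts (boundary term plus one more integral), an antiderivative of (4*t - 2) sin(3*pi*t/4) is -16*t*cos(3*pi*t/4)/(3*pi) + 64*sin(3*pi*t/4)/(9*pi**2) + 8*cos(3*pi*t/4)/(3*pi); evaluating from 0 to 4: ∫_{0}^{4} (4*t - 2) sin(3*pi*t/4) dt = (56/(3*pi)) - (8/(3*pi)) = 16/pi.
Hence b_3 = (1/2)·(16/pi) = 8/pi.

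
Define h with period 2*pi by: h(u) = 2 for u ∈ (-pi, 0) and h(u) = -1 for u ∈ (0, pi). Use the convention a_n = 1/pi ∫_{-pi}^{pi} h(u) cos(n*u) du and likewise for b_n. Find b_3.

-2/pi

b_3 = 1/pi ∫_{-pi}^{pi} h(u) sin(3*u) du.
Split the integral at the breakpoints.
Directly, an antiderivative of (2) sin(3*u) is -2*cos(3*u)/3; evaluating from -pi to 0: ∫_{-pi}^{0} (2) sin(3*u) du = (-2/3) - (2/3) = -4/3.
Directly, an antiderivative of (-1) sin(3*u) is cos(3*u)/3; evaluating from 0 to pi: ∫_{0}^{pi} (-1) sin(3*u) du = (-1/3) - (1/3) = -2/3.
Summing the pieces and multiplying by (1/pi) gives b_3 = -2/pi.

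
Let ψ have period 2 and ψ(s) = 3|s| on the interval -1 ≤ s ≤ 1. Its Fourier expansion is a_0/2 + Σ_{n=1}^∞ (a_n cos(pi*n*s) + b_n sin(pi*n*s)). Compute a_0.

a_0 = ∫_{-1}^{1} ψ(s) ds = 3.

3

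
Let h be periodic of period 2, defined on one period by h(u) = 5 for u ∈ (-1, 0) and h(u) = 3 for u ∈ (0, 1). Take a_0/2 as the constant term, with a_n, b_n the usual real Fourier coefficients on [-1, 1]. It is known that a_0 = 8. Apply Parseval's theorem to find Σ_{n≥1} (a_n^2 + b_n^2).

2

Parseval: a_0^2/2 + Σ_{n≥1} (a_n^2+b_n^2) = ∫_{-1}^{1} h(u)^2 du = 34.
Subtract a_0^2/2 = 32: Σ (a_n^2+b_n^2) = 2.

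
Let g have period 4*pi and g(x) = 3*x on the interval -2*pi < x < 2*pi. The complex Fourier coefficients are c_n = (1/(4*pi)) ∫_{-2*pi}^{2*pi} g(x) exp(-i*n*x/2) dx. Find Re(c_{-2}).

Since g is real-valued, Re(c_{-2}) = (1/(4*pi)) ∫_{-2*pi}^{2*pi} g(x) cos(-x) dx = a_{2}/2.
(g is odd, so the integrand is odd over a symmetric interval and the integral vanishes.)

0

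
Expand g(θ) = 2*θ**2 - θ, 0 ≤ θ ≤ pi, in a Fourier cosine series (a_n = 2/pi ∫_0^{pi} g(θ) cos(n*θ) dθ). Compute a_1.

-8 + 4/pi

a_1 = 2/pi ∫_0^{pi} (2*θ**2 - θ) cos(θ) dθ.
Integrating by parts twice (tabular method), an antiderivative of (2*θ**2 - θ) cos(θ) is 2*θ**2*sin(θ) - θ*sin(θ) + 4*θ*cos(θ) - 4*sin(θ) - cos(θ); evaluating from 0 to pi: ∫_{0}^{pi} (2*θ**2 - θ) cos(θ) dθ = (1 - 4*pi) - (-1) = 2 - 4*pi.
Hence a_1 = (2/pi)·(2 - 4*pi) = -8 + 4/pi.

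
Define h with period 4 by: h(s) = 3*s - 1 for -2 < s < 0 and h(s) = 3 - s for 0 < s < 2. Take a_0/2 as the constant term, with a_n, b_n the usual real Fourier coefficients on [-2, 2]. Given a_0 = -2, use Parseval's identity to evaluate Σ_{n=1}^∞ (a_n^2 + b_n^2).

Parseval: a_0^2/2 + Σ_{n≥1} (a_n^2+b_n^2) = 1/2 ∫_{-2}^{2} h(s)^2 ds = 70/3.
Subtract a_0^2/2 = 2: Σ (a_n^2+b_n^2) = 64/3.

64/3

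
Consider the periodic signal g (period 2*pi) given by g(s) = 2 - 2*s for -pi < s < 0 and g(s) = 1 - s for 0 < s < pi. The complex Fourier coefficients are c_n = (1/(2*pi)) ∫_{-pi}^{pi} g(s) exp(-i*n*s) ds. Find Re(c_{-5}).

Since g is real-valued, Re(c_{-5}) = (1/(2*pi)) ∫_{-pi}^{pi} g(s) cos(-5*s) ds = a_{5}/2.
Split the integral at the breakpoints.
Integrating by parts (boundary term plus one more integral), an antiderivative of (2 - 2*s) cos(-5*s) is -2*s*sin(5*s)/5 + 2*sin(5*s)/5 - 2*cos(5*s)/25; evaluating from -pi to 0: ∫_{-pi}^{0} (2 - 2*s) cos(-5*s) ds = (-2/25) - (2/25) = -4/25.
Integrating by parts (boundary term plus one more integral), an antiderivative of (1 - s) cos(-5*s) is -s*sin(5*s)/5 + sin(5*s)/5 - cos(5*s)/25; evaluating from 0 to pi: ∫_{0}^{pi} (1 - s) cos(-5*s) ds = (1/25) - (-1/25) = 2/25.
So ∫_{-pi}^{pi} g(s) cos(-5*s) ds = -2/25.
Hence Re(c_{-5}) = (1/(2*pi))·(-2/25) = -1/(25*pi).

-1/(25*pi)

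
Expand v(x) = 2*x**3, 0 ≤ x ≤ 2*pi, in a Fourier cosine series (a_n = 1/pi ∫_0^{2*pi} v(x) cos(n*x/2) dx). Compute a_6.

8*pi/3

a_6 = 1/pi ∫_0^{2*pi} (2*x**3) cos(3*x) dx.
Integrating by parts three times (tabular method), an antiderivative of (2*x**3) cos(3*x) is 2*x**3*sin(3*x)/3 + 2*x**2*cos(3*x)/3 - 4*x*sin(3*x)/9 - 4*cos(3*x)/27; evaluating from 0 to 2*pi: ∫_{0}^{2*pi} (2*x**3) cos(3*x) dx = (-4/27 + 8*pi**2/3) - (-4/27) = 8*pi**2/3.
Hence a_6 = (1/pi)·(8*pi**2/3) = 8*pi/3.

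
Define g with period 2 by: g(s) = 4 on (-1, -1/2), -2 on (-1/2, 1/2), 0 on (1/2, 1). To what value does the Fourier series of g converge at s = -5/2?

1

s = -5/2 differs from s = -1/2 by -1 full period(s), and the series is 2-periodic.
At s = -1/2 the one-sided limits are g(-1/2^-) = 4 and g(-1/2^+) = -2.
By Dirichlet's theorem the series converges to their average, [(4) + (-2)]/2 = 1.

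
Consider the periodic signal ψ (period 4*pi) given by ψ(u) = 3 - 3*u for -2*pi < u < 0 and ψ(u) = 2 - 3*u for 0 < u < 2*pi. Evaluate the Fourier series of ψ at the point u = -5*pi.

u = -5*pi differs from u = -pi by -1 full period(s), and the series is 4*pi-periodic.
ψ is continuous at u = -pi with value 3 + 3*pi, so the series converges to 3 + 3*pi there.

3 + 3*pi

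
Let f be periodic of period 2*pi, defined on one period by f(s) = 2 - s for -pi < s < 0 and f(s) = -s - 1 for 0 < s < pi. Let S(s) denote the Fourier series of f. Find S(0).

1/2

At s = 0 the one-sided limits are f(0^-) = 2 and f(0^+) = -1.
By Dirichlet's theorem the series converges to their average, [(2) + (-1)]/2 = 1/2.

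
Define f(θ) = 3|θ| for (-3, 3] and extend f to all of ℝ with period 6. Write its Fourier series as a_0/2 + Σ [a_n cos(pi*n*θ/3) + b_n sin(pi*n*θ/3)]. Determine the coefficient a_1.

-36/pi**2

a_1 = 1/3 ∫_{-3}^{3} f(θ) cos(pi*θ/3) dθ.
f is even and cos(pi*θ/3) is even, so the integrand is even and a_1 = 2/3 ∫_0^{3} f(θ) cos(pi*θ/3) dθ.
Integrating by parts (boundary term plus one more integral), an antiderivative of (3*θ) cos(pi*θ/3) is 9*θ*sin(pi*θ/3)/pi + 27*cos(pi*θ/3)/pi**2; evaluating from 0 to 3: ∫_{0}^{3} (3*θ) cos(pi*θ/3) dθ = (-27/pi**2) - (27/pi**2) = -54/pi**2.
Hence a_1 = (2/3)·(-54/pi**2) = -36/pi**2.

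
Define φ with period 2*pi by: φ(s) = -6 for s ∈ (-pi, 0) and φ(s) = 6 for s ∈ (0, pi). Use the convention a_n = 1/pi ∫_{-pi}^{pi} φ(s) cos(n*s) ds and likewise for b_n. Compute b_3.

8/pi

b_3 = 1/pi ∫_{-pi}^{pi} φ(s) sin(3*s) ds.
φ is odd and sin(3*s) is odd, so the integrand is even and b_3 = 2/pi ∫_0^{pi} φ(s) sin(3*s) ds.
Directly, an antiderivative of (6) sin(3*s) is -2*cos(3*s); evaluating from 0 to pi: ∫_{0}^{pi} (6) sin(3*s) ds = (2) - (-2) = 4.
Hence b_3 = (2/pi)·(4) = 8/pi.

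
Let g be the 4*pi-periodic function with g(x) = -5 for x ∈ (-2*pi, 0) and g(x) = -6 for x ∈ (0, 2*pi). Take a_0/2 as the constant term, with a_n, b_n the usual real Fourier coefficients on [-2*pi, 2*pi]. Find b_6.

0

b_6 = (1/(2*pi)) ∫_{-2*pi}^{2*pi} g(x) sin(3*x) dx.
Split the integral at the breakpoints.
Directly, an antiderivative of (-5) sin(3*x) is 5*cos(3*x)/3; evaluating from -2*pi to 0: ∫_{-2*pi}^{0} (-5) sin(3*x) dx = (5/3) - (5/3) = 0.
Directly, an antiderivative of (-6) sin(3*x) is 2*cos(3*x); evaluating from 0 to 2*pi: ∫_{0}^{2*pi} (-6) sin(3*x) dx = (2) - (2) = 0.
Summing the pieces and multiplying by (1/(2*pi)) gives b_6 = 0.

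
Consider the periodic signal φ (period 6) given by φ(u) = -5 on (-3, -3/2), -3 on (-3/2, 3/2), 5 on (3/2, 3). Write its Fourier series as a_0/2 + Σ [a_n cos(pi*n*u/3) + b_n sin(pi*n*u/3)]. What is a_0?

-3

a_0 = 1/3 ∫_{-3}^{3} φ(u) du = 1/3 · (-9) = -3.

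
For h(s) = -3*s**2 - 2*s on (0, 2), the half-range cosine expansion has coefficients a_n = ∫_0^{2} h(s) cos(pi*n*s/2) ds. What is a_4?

a_4 = ∫_0^{2} (-3*s**2 - 2*s) cos(2*pi*s) ds.
Integrating by parts twice (tabular method), an antiderivative of (-3*s**2 - 2*s) cos(2*pi*s) is -3*s**2*sin(2*pi*s)/(2*pi) - s*sin(2*pi*s)/pi - 3*s*cos(2*pi*s)/(2*pi**2) + 3*sin(2*pi*s)/(4*pi**3) - cos(2*pi*s)/(2*pi**2); evaluating from 0 to 2: ∫_{0}^{2} (-3*s**2 - 2*s) cos(2*pi*s) ds = (-7/(2*pi**2)) - (-1/(2*pi**2)) = -3/pi**2.
Hence a_4 = -3/pi**2.

-3/pi**2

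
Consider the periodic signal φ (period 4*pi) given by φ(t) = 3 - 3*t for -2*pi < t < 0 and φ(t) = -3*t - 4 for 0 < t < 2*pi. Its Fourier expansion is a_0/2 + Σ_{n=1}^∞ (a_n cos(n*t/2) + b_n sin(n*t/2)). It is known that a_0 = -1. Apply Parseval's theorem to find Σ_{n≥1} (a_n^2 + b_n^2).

Parseval: a_0^2/2 + Σ_{n≥1} (a_n^2+b_n^2) = (1/(2*pi)) ∫_{-2*pi}^{2*pi} φ(t)^2 dt = 25 + 42*pi + 24*pi**2.
Subtract a_0^2/2 = 1/2: Σ (a_n^2+b_n^2) = 49/2 + 42*pi + 24*pi**2.

49/2 + 42*pi + 24*pi**2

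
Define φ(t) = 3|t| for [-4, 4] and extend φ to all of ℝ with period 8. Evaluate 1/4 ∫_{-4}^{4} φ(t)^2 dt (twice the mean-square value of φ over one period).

1/4 ∫_{-4}^{4} φ(t)^2 dt = 1/4 · (384) = 96.

96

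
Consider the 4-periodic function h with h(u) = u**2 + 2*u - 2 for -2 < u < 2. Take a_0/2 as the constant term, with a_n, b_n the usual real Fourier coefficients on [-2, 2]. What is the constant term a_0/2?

-2/3

a_0 = 1/2 ∫_{-2}^{2} h(u) du = 1/2 · (-8/3) = -4/3.
So the constant term a_0/2 = -2/3.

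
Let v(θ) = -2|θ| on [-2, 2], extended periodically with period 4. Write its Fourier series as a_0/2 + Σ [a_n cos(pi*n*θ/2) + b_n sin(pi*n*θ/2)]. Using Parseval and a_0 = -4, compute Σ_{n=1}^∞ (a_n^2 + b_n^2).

Parseval: a_0^2/2 + Σ_{n≥1} (a_n^2+b_n^2) = 1/2 ∫_{-2}^{2} v(θ)^2 dθ = 32/3.
Subtract a_0^2/2 = 8: Σ (a_n^2+b_n^2) = 8/3.

8/3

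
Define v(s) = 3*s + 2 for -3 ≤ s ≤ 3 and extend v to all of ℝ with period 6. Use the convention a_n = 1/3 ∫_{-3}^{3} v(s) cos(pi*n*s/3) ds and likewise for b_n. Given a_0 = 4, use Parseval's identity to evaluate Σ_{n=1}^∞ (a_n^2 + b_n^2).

54

Parseval: a_0^2/2 + Σ_{n≥1} (a_n^2+b_n^2) = 1/3 ∫_{-3}^{3} v(s)^2 ds = 62.
Subtract a_0^2/2 = 8: Σ (a_n^2+b_n^2) = 54.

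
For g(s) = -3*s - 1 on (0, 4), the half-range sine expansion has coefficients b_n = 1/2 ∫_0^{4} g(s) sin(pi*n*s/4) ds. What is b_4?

6/pi

b_4 = 1/2 ∫_0^{4} (-3*s - 1) sin(pi*s) ds.
Integrating by parts (boundary term plus one more integral), an antiderivative of (-3*s - 1) sin(pi*s) is 3*s*cos(pi*s)/pi - 3*sin(pi*s)/pi**2 + cos(pi*s)/pi; evaluating from 0 to 4: ∫_{0}^{4} (-3*s - 1) sin(pi*s) ds = (13/pi) - (1/pi) = 12/pi.
Hence b_4 = (1/2)·(12/pi) = 6/pi.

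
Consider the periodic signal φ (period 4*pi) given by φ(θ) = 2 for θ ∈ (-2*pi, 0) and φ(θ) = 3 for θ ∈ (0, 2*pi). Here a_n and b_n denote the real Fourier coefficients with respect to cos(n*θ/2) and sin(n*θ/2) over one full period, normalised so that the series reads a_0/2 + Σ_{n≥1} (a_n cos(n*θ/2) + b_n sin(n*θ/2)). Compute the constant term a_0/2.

5/2

a_0 = (1/(2*pi)) ∫_{-2*pi}^{2*pi} φ(θ) dθ = (1/(2*pi)) · (10*pi) = 5.
So the constant term a_0/2 = 5/2.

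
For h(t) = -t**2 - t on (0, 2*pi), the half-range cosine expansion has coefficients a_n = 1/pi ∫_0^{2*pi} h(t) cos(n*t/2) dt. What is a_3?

8*(1 + 2*pi)/(9*pi)

a_3 = 1/pi ∫_0^{2*pi} (-t**2 - t) cos(3*t/2) dt.
Integrating by parts twice (tabular method), an antiderivative of (-t**2 - t) cos(3*t/2) is -2*t**2*sin(3*t/2)/3 - 2*t*sin(3*t/2)/3 - 8*t*cos(3*t/2)/9 + 16*sin(3*t/2)/27 - 4*cos(3*t/2)/9; evaluating from 0 to 2*pi: ∫_{0}^{2*pi} (-t**2 - t) cos(3*t/2) dt = (4/9 + 16*pi/9) - (-4/9) = 8/9 + 16*pi/9.
Hence a_3 = (1/pi)·(8/9 + 16*pi/9) = 8*(1 + 2*pi)/(9*pi).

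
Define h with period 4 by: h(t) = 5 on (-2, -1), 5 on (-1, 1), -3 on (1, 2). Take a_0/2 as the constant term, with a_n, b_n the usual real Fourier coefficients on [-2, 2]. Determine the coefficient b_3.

-8/(3*pi)

b_3 = 1/2 ∫_{-2}^{2} h(t) sin(3*pi*t/2) dt.
Split the integral at the breakpoints.
Directly, an antiderivative of (5) sin(3*pi*t/2) is -10*cos(3*pi*t/2)/(3*pi); evaluating from -2 to -1: ∫_{-2}^{-1} (5) sin(3*pi*t/2) dt = (0) - (10/(3*pi)) = -10/(3*pi).
Directly, an antiderivative of (5) sin(3*pi*t/2) is -10*cos(3*pi*t/2)/(3*pi); evaluating from -1 to 1: ∫_{-1}^{1} (5) sin(3*pi*t/2) dt = (0) - (0) = 0.
Directly, an antiderivative of (-3) sin(3*pi*t/2) is 2*cos(3*pi*t/2)/pi; evaluating from 1 to 2: ∫_{1}^{2} (-3) sin(3*pi*t/2) dt = (-2/pi) - (0) = -2/pi.
Summing the pieces and multiplying by (1/2) gives b_3 = -8/(3*pi).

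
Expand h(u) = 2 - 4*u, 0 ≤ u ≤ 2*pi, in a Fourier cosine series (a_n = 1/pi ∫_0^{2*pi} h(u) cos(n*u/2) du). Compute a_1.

a_1 = 1/pi ∫_0^{2*pi} (2 - 4*u) cos(u/2) du.
Integrating by parts (boundary term plus one more integral), an antiderivative of (2 - 4*u) cos(u/2) is -8*u*sin(u/2) + 4*sin(u/2) - 16*cos(u/2); evaluating from 0 to 2*pi: ∫_{0}^{2*pi} (2 - 4*u) cos(u/2) du = (16) - (-16) = 32.
Hence a_1 = (1/pi)·(32) = 32/pi.

32/pi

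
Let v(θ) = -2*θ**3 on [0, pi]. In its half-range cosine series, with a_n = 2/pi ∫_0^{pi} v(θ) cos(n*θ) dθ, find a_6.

-pi/3

a_6 = 2/pi ∫_0^{pi} (-2*θ**3) cos(6*θ) dθ.
Integrating by parts three times (tabular method), an antiderivative of (-2*θ**3) cos(6*θ) is -θ**3*sin(6*θ)/3 - θ**2*cos(6*θ)/6 + θ*sin(6*θ)/18 + cos(6*θ)/108; evaluating from 0 to pi: ∫_{0}^{pi} (-2*θ**3) cos(6*θ) dθ = (1/108 - pi**2/6) - (1/108) = -pi**2/6.
Hence a_6 = (2/pi)·(-pi**2/6) = -pi/3.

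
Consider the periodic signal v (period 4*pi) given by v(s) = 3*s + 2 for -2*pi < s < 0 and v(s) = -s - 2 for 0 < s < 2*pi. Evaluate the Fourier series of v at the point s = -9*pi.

2 - 3*pi

s = -9*pi differs from s = -pi by -2 full period(s), and the series is 4*pi-periodic.
v is continuous at s = -pi with value 2 - 3*pi, so the series converges to 2 - 3*pi there.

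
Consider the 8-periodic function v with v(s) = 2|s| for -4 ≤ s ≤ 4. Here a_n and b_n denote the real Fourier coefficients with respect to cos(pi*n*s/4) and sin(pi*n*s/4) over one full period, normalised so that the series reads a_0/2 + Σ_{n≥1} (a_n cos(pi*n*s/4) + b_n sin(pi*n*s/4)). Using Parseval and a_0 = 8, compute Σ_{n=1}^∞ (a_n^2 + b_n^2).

Parseval: a_0^2/2 + Σ_{n≥1} (a_n^2+b_n^2) = 1/4 ∫_{-4}^{4} v(s)^2 ds = 128/3.
Subtract a_0^2/2 = 32: Σ (a_n^2+b_n^2) = 32/3.

32/3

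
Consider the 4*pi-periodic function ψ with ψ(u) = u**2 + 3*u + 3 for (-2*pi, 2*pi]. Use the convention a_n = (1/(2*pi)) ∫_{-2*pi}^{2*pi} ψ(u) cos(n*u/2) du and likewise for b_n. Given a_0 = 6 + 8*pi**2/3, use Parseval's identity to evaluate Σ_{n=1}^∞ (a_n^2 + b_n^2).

Parseval: a_0^2/2 + Σ_{n≥1} (a_n^2+b_n^2) = (1/(2*pi)) ∫_{-2*pi}^{2*pi} ψ(u)^2 du = 18 + 40*pi**2 + 32*pi**4/5.
Subtract a_0^2/2 = 2*(9 + 4*pi**2)**2/9: Σ (a_n^2+b_n^2) = pi**2*(24 + 128*pi**2/45).

pi**2*(24 + 128*pi**2/45)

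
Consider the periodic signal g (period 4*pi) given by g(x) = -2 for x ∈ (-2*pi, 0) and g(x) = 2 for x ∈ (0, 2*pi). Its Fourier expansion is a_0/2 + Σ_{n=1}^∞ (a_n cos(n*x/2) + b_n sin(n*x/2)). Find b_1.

8/pi

b_1 = (1/(2*pi)) ∫_{-2*pi}^{2*pi} g(x) sin(x/2) dx.
g is odd and sin(x/2) is odd, so the integrand is even and b_1 = 1/pi ∫_0^{2*pi} g(x) sin(x/2) dx.
Directly, an antiderivative of (2) sin(x/2) is -4*cos(x/2); evaluating from 0 to 2*pi: ∫_{0}^{2*pi} (2) sin(x/2) dx = (4) - (-4) = 8.
Hence b_1 = (1/pi)·(8) = 8/pi.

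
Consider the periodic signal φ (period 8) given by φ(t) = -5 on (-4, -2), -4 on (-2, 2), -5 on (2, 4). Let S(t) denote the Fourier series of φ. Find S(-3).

-5

φ is continuous at t = -3 with value -5, so the series converges to -5 there.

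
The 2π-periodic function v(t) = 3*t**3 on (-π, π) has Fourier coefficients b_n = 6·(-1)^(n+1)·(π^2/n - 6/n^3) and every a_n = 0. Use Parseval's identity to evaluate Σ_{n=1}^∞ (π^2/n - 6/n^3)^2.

pi**6/14

Parseval: Σ b_n^2 = (1/π) ∫_{-π}^{π} v(t)^2 dt = 18*pi**6/7.
b_n^2 = 36·(π^2/n - 6/n^3)^2, so the sum equals (18*pi**6/7)/36 = pi**6/14.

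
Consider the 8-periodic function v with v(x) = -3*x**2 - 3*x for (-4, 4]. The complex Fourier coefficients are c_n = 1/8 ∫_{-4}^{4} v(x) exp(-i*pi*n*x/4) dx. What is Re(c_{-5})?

Since v is real-valued, Re(c_{-5}) = 1/8 ∫_{-4}^{4} v(x) cos(-5*pi*x/4) dx = a_{5}/2.
Integrating by parts twice (tabular method), an antiderivative of (-3*x**2 - 3*x) cos(-5*pi*x/4) is -12*x**2*sin(5*pi*x/4)/(5*pi) - 12*x*sin(5*pi*x/4)/(5*pi) - 96*x*cos(5*pi*x/4)/(25*pi**2) + 384*sin(5*pi*x/4)/(125*pi**3) - 48*cos(5*pi*x/4)/(25*pi**2); evaluating from -4 to 4: ∫_{-4}^{4} (-3*x**2 - 3*x) cos(-5*pi*x/4) dx = (432/(25*pi**2)) - (-336/(25*pi**2)) = 768/(25*pi**2).
Hence Re(c_{-5}) = (1/8)·(768/(25*pi**2)) = 96/(25*pi**2).

96/(25*pi**2)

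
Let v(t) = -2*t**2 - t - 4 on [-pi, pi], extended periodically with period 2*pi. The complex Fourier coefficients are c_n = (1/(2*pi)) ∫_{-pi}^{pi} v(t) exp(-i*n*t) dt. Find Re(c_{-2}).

-1

Since v is real-valued, Re(c_{-2}) = (1/(2*pi)) ∫_{-pi}^{pi} v(t) cos(-2*t) dt = a_{2}/2.
Integrating by parts twice (tabular method), an antiderivative of (-2*t**2 - t - 4) cos(-2*t) is -t**2*sin(2*t) - t*sin(2*t)/2 - t*cos(2*t) - 3*sin(2*t)/2 - cos(2*t)/4; evaluating from -pi to pi: ∫_{-pi}^{pi} (-2*t**2 - t - 4) cos(-2*t) dt = (-pi - 1/4) - (-1/4 + pi) = -2*pi.
Hence Re(c_{-2}) = (1/(2*pi))·(-2*pi) = -1.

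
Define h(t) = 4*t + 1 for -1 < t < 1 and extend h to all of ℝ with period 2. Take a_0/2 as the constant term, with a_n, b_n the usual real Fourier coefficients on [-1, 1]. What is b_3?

b_3 = ∫_{-1}^{1} h(t) sin(3*pi*t) dt.
Integrating by parts (boundary term plus one more integral), an antiderivative of (4*t + 1) sin(3*pi*t) is -4*t*cos(3*pi*t)/(3*pi) + 4*sin(3*pi*t)/(9*pi**2) - cos(3*pi*t)/(3*pi); evaluating from -1 to 1: ∫_{-1}^{1} (4*t + 1) sin(3*pi*t) dt = (5/(3*pi)) - (-1/pi) = 8/(3*pi).
Hence b_3 = 8/(3*pi).

8/(3*pi)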